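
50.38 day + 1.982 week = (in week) 9.179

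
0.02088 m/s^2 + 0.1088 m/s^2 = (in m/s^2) 0.1297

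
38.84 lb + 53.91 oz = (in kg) 19.15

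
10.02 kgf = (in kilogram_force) 10.02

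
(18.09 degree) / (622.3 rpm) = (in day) 5.608e-08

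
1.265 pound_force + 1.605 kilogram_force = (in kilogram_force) 2.179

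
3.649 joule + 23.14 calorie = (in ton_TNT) 2.401e-08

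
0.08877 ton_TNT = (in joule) 3.714e+08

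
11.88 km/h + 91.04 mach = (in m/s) 3.1e+04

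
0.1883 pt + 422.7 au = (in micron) 6.324e+19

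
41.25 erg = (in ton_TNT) 9.859e-16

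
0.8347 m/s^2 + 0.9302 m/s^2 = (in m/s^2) 1.765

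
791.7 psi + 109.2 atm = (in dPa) 1.652e+08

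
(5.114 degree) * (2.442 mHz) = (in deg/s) 0.01249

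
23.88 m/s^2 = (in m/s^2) 23.88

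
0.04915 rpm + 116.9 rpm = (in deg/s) 701.7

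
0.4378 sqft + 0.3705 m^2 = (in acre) 0.0001016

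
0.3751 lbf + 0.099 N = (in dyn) 1.768e+05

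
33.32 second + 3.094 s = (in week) 6.021e-05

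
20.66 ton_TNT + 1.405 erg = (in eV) 5.395e+29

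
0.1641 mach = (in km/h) 201.2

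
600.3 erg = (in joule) 6.003e-05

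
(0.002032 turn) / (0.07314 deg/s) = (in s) 10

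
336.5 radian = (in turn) 53.56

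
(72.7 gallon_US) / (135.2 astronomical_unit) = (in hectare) 1.361e-18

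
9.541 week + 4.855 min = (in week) 9.541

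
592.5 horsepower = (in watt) 4.418e+05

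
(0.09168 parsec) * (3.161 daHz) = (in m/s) 8.942e+16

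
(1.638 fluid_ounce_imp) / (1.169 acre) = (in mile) 6.113e-12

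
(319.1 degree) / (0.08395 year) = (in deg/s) 0.0001205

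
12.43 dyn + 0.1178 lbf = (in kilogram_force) 0.05345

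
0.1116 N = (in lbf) 0.02509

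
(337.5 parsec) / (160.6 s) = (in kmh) 2.334e+17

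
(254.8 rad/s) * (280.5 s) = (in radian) 7.147e+04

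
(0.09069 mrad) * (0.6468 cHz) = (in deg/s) 3.361e-05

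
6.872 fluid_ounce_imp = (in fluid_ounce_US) 6.602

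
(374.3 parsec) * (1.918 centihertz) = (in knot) 4.306e+17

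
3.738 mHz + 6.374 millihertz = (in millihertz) 10.11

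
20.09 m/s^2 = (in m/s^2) 20.09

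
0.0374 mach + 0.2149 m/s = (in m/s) 12.95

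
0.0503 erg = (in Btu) 4.768e-12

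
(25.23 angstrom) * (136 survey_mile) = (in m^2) 0.0005522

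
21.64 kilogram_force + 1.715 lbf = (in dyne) 2.198e+07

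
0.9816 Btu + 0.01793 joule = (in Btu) 0.9816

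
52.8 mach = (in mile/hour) 4.022e+04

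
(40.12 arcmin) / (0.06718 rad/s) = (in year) 5.509e-09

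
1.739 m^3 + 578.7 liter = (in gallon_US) 612.3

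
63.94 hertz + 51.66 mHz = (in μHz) 6.399e+07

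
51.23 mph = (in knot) 44.52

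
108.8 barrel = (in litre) 1.73e+04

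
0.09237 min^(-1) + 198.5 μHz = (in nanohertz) 1.738e+06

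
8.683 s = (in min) 0.1447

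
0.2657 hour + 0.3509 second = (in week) 0.001582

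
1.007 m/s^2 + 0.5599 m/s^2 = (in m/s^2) 1.567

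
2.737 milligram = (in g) 0.002737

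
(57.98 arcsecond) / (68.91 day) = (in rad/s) 4.721e-11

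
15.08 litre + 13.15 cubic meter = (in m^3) 13.17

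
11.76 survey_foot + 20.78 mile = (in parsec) 1.084e-12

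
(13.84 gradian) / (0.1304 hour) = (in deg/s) 0.02653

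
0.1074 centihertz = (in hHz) 1.074e-05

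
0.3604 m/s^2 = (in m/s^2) 0.3604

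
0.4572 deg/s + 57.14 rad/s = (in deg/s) 3274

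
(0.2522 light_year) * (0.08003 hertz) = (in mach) 5.608e+11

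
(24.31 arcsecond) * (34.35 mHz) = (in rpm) 3.866e-05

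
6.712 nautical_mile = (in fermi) 1.243e+19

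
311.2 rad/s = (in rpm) 2972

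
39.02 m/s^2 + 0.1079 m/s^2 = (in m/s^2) 39.13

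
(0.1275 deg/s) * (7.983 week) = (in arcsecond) 2.216e+09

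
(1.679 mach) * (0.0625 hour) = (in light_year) 1.36e-11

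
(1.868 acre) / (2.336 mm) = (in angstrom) 3.236e+16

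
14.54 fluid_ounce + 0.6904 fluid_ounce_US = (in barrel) 0.002833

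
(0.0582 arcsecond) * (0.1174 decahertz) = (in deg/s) 1.898e-05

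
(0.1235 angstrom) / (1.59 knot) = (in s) 1.51e-11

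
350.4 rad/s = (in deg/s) 2.008e+04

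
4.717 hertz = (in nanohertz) 4.717e+09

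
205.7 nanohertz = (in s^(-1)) 2.057e-07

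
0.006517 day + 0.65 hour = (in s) 2903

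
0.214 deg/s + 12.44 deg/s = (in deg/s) 12.65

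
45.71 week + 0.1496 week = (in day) 321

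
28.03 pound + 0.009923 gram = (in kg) 12.71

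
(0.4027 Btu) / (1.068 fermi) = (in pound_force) 8.943e+16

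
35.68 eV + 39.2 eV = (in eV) 74.88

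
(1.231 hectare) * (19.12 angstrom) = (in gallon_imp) 0.005177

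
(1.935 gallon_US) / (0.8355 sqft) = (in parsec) 3.058e-18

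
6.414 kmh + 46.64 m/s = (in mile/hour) 108.3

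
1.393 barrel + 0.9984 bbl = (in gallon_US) 100.4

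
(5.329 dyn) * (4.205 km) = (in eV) 1.399e+18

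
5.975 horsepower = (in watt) 4456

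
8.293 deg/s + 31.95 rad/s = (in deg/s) 1839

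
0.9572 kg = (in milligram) 9.572e+05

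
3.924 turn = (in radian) 24.66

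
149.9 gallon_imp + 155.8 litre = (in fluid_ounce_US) 2.831e+04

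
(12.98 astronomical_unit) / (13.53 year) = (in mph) 1.018e+04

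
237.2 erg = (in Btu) 2.248e-08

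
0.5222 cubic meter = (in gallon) 138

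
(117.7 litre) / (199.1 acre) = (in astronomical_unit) 9.765e-19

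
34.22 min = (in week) 0.003395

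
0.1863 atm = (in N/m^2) 1.888e+04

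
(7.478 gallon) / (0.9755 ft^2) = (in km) 0.0003123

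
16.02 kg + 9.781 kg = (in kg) 25.8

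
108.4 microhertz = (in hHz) 1.084e-06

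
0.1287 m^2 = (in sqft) 1.385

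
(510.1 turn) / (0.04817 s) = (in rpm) 6.354e+05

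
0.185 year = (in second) 5.834e+06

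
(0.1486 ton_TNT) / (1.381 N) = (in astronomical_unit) 0.003009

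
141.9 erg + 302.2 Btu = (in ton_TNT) 7.62e-05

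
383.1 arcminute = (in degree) 6.385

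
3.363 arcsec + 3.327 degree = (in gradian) 3.698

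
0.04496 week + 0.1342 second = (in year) 0.0008623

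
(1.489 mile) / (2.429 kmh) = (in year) 0.0001126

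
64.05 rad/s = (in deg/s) 3670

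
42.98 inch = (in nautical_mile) 0.0005895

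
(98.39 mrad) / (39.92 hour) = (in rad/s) 6.846e-07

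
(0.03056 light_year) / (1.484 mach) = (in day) 6.622e+06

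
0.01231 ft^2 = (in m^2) 0.001144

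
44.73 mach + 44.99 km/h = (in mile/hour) 3.41e+04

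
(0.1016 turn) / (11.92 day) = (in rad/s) 6.198e-07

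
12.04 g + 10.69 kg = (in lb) 23.59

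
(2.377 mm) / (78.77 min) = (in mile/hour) 1.125e-06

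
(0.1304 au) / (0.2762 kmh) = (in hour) 7.063e+07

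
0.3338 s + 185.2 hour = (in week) 1.102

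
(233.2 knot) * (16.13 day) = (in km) 1.672e+05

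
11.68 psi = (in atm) 0.7948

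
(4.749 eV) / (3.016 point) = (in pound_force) 1.608e-16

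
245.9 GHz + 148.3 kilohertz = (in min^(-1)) 1.475e+13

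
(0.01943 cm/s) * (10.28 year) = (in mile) 39.14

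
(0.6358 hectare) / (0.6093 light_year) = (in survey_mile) 6.854e-16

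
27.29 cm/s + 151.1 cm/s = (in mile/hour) 3.99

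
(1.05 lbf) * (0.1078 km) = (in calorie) 120.3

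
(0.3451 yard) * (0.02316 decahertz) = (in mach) 0.0002146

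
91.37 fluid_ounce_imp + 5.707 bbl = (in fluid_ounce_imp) 3.203e+04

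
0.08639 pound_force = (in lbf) 0.08639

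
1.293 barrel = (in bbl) 1.293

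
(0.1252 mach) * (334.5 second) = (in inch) 5.614e+05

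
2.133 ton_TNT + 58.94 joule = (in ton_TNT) 2.133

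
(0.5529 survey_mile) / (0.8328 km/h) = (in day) 0.04452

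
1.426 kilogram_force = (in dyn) 1.398e+06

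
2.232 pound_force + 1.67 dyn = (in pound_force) 2.232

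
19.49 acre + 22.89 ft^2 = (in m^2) 7.888e+04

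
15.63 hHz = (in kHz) 1.563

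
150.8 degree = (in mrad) 2632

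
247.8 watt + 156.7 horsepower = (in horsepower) 157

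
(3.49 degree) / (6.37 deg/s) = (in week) 9.059e-07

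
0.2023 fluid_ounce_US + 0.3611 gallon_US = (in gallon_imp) 0.302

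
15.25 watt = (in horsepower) 0.02045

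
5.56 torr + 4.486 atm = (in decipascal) 4.553e+06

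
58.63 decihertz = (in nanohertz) 5.863e+09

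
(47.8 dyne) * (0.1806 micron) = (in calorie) 2.063e-11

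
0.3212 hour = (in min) 19.27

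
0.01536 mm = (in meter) 1.536e-05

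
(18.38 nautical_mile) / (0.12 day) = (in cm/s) 328.3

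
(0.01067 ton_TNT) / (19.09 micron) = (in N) 2.339e+12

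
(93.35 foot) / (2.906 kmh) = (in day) 0.000408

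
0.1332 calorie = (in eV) 3.478e+18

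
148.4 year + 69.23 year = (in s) 6.863e+09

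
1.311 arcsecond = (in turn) 1.012e-06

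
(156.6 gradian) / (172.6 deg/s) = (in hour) 0.0002268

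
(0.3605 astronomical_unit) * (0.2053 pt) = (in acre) 965.2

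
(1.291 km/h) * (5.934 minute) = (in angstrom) 1.277e+12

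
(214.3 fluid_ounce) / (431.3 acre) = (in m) 3.631e-09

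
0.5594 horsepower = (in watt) 417.1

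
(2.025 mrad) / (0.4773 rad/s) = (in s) 0.004243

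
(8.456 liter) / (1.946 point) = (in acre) 0.003044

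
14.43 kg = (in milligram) 1.443e+07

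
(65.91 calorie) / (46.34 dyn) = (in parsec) 1.929e-11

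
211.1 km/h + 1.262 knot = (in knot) 115.2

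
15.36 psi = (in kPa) 105.9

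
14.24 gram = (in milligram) 1.424e+04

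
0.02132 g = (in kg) 2.132e-05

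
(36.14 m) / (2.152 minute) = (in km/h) 1.008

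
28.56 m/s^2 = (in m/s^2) 28.56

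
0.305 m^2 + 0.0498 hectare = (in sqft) 5364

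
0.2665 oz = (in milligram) 7555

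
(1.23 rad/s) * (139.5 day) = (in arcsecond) 3.058e+12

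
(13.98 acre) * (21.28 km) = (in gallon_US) 3.18e+11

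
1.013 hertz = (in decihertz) 10.13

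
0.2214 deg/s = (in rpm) 0.0369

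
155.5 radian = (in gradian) 9899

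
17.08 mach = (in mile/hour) 1.301e+04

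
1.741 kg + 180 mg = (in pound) 3.839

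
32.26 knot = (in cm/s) 1660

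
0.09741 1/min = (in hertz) 0.001623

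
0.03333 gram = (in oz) 0.001176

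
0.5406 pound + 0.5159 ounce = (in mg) 2.598e+05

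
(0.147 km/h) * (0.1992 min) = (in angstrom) 4.88e+09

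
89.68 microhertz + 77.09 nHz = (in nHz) 8.976e+04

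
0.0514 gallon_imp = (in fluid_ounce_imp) 8.224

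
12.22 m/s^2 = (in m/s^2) 12.22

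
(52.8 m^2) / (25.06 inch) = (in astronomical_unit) 5.545e-10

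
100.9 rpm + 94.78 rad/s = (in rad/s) 105.3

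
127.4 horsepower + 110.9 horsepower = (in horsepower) 238.3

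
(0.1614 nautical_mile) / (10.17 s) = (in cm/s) 2939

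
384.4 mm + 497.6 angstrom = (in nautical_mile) 0.0002076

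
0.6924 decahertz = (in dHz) 69.24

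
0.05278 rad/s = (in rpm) 0.504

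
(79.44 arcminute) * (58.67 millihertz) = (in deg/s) 0.07768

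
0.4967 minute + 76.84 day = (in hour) 1844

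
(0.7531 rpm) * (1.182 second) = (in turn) 0.01484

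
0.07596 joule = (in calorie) 0.01815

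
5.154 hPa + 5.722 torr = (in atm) 0.01262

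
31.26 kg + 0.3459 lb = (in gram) 3.142e+04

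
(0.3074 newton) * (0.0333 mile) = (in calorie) 3.937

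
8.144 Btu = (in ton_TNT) 2.054e-06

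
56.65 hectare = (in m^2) 5.665e+05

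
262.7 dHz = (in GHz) 2.627e-08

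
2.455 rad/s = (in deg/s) 140.7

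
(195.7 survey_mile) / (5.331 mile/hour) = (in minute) 2203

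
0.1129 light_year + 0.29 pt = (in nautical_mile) 5.767e+11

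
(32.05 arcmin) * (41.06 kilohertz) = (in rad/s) 382.8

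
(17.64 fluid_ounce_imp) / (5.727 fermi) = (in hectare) 8.752e+06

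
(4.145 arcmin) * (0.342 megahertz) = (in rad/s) 412.4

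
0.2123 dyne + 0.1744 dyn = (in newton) 3.867e-06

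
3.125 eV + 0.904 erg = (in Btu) 8.568e-11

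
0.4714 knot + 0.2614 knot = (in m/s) 0.377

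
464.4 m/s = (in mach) 1.364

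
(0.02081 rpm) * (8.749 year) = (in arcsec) 1.24e+11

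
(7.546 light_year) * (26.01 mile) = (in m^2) 2.988e+21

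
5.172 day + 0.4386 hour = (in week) 0.7415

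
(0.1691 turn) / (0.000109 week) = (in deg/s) 0.9234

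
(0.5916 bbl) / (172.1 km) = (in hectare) 5.465e-11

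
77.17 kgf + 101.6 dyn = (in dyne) 7.568e+07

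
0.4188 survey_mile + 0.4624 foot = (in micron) 6.741e+08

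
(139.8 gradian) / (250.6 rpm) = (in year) 2.653e-09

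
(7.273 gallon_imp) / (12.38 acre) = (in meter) 6.6e-07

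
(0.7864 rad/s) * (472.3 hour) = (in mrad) 1.337e+09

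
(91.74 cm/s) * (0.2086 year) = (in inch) 2.376e+08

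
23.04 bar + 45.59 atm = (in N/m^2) 6.923e+06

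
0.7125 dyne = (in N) 7.125e-06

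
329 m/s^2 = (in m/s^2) 329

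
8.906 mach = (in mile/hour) 6783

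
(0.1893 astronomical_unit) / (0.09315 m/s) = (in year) 9640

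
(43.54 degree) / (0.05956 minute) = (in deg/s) 12.18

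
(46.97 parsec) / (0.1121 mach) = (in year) 1.204e+09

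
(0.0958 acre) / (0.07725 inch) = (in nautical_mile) 106.7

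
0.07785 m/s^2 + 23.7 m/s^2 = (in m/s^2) 23.78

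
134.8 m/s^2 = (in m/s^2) 134.8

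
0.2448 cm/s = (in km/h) 0.008813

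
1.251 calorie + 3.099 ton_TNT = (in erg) 1.297e+17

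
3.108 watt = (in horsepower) 0.004168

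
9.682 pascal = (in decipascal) 96.82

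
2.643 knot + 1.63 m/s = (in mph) 6.688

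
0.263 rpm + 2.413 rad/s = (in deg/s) 139.8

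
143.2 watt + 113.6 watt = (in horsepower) 0.3444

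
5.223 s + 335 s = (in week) 0.0005625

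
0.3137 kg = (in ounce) 11.07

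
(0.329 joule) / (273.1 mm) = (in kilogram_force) 0.1228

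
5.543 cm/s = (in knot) 0.1077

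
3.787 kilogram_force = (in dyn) 3.714e+06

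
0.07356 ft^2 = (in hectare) 6.834e-07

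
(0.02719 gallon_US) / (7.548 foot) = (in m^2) 4.474e-05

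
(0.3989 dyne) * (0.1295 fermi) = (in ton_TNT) 1.235e-31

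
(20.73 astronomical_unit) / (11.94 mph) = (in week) 9.606e+05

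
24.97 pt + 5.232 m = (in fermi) 5.241e+15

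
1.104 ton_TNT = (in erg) 4.619e+16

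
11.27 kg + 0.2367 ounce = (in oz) 397.8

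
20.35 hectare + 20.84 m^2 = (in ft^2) 2.191e+06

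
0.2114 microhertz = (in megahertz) 2.114e-13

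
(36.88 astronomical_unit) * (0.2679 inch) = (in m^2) 3.754e+10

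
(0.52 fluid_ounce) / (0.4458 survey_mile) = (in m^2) 2.143e-08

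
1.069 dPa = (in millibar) 0.001069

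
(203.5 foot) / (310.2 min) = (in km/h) 0.012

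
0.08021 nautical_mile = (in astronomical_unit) 9.93e-10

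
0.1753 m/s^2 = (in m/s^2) 0.1753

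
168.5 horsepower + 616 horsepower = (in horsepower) 784.5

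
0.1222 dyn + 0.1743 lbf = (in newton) 0.7753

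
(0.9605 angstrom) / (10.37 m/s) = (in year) 2.937e-19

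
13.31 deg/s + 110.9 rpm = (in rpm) 113.1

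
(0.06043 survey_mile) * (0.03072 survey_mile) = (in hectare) 0.4808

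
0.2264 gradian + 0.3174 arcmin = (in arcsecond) 752.6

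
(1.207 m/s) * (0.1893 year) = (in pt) 2.043e+10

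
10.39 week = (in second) 6.284e+06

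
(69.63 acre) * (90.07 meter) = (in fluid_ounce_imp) 8.933e+11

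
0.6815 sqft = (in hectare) 6.331e-06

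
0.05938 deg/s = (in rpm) 0.009897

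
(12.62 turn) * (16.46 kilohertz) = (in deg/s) 7.478e+07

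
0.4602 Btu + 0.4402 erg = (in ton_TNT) 1.16e-07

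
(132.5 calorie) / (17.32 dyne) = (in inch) 1.26e+08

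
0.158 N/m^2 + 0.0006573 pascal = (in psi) 2.301e-05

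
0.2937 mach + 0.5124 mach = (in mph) 614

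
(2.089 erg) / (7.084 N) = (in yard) 3.225e-08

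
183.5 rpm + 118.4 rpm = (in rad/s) 31.61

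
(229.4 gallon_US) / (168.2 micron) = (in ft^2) 5.557e+04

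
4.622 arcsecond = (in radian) 2.241e-05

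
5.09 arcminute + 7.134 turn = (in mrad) 4.483e+04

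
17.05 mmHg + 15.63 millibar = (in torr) 28.77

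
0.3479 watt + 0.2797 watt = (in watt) 0.6276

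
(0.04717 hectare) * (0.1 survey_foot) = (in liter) 1.438e+04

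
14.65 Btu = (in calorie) 3694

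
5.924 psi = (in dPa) 4.084e+05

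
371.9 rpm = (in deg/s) 2231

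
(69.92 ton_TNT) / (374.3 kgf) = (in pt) 2.259e+11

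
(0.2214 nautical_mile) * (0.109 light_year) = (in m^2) 4.228e+17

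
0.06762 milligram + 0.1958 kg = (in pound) 0.4317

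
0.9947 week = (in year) 0.01908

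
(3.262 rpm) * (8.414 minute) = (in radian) 172.5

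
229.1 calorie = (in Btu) 0.9085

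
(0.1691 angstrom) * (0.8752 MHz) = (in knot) 2.877e-05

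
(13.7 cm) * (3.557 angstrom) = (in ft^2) 5.245e-10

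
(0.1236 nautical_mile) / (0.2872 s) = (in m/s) 797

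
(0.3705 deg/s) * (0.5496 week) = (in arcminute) 7.389e+06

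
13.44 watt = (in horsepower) 0.01802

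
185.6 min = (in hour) 3.093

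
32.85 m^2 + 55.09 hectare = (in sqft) 5.93e+06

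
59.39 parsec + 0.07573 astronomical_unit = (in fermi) 1.833e+33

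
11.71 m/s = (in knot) 22.76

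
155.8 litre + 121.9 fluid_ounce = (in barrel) 1.003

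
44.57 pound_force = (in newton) 198.3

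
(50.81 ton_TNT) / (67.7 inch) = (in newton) 1.236e+11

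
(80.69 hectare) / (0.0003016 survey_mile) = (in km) 1662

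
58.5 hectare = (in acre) 144.6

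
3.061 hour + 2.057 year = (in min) 1.081e+06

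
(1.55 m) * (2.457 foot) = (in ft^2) 12.49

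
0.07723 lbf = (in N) 0.3435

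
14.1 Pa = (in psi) 0.002045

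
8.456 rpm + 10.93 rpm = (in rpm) 19.39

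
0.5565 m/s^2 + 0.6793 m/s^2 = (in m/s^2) 1.236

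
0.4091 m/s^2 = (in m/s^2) 0.4091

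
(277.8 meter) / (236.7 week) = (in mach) 5.699e-09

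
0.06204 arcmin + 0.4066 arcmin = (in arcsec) 28.12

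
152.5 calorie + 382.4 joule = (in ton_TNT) 2.439e-07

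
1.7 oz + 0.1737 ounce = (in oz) 1.874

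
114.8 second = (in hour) 0.03189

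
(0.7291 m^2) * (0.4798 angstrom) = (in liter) 3.498e-08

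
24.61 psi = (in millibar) 1697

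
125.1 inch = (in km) 0.003178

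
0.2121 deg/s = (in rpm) 0.03535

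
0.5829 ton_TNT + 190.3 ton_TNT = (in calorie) 1.909e+11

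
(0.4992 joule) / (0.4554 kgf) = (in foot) 0.3667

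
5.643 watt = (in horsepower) 0.007567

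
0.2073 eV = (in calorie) 7.938e-21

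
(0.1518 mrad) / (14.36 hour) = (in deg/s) 1.682e-07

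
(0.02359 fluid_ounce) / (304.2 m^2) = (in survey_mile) 1.425e-12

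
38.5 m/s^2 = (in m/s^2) 38.5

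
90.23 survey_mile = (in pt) 4.116e+08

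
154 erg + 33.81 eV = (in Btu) 1.46e-08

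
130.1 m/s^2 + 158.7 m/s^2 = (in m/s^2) 288.8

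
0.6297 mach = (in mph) 479.6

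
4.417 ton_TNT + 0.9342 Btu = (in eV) 1.153e+29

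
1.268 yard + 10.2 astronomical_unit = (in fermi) 1.526e+27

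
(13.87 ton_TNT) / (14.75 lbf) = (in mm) 8.845e+11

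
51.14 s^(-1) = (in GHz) 5.114e-08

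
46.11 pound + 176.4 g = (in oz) 744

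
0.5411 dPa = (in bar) 5.411e-07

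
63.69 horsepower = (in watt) 4.749e+04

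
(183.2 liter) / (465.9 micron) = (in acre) 0.09717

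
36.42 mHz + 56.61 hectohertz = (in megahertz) 0.005661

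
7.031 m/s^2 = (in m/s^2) 7.031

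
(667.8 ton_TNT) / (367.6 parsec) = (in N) 2.463e-07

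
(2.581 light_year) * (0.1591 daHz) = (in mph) 8.69e+16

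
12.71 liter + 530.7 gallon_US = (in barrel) 12.72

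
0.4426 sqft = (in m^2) 0.04112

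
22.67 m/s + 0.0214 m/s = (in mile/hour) 50.76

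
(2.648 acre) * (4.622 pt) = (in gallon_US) 4616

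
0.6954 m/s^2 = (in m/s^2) 0.6954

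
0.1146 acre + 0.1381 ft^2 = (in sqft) 4992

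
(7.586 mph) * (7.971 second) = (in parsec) 8.76e-16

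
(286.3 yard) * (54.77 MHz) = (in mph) 3.207e+10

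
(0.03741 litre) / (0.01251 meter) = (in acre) 7.389e-07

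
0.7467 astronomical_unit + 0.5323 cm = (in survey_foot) 3.665e+11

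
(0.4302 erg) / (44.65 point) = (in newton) 2.731e-06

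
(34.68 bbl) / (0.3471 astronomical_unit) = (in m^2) 1.062e-10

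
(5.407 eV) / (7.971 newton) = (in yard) 1.189e-19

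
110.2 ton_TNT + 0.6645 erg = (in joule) 4.611e+11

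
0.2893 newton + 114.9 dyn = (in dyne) 2.904e+04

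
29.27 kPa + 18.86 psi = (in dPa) 1.593e+06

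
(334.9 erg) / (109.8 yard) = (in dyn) 0.03336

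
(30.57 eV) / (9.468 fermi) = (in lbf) 0.0001163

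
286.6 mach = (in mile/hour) 2.183e+05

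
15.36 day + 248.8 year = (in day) 9.083e+04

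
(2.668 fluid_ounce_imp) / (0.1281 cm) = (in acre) 1.462e-05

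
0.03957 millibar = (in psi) 0.0005739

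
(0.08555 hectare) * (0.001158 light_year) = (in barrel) 5.895e+16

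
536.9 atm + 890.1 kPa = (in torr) 4.147e+05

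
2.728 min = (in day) 0.001894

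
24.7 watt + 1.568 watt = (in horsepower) 0.03523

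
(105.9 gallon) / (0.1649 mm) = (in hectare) 0.2431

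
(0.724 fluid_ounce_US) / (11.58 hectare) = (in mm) 1.849e-07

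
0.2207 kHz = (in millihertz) 2.207e+05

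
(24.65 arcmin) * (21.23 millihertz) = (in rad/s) 0.0001522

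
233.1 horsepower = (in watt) 1.738e+05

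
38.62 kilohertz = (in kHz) 38.62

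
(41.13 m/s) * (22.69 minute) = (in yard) 6.124e+04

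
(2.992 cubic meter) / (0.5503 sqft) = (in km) 0.05852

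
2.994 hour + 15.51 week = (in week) 15.53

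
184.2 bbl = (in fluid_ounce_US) 9.903e+05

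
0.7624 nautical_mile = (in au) 9.438e-09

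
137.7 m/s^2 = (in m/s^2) 137.7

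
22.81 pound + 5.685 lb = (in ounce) 455.9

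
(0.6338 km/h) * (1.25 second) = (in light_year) 2.326e-17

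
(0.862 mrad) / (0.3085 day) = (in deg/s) 1.853e-06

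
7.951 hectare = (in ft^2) 8.558e+05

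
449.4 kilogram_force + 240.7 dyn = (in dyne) 4.407e+08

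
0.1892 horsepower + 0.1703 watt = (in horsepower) 0.1894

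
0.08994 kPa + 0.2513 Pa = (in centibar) 0.09019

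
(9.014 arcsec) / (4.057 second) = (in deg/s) 0.0006172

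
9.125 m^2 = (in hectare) 0.0009125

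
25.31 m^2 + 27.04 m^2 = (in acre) 0.01294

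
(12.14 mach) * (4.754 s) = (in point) 5.57e+07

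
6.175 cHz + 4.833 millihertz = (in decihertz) 0.6658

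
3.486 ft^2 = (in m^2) 0.3239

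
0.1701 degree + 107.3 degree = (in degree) 107.5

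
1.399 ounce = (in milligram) 3.966e+04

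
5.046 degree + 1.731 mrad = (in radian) 0.0898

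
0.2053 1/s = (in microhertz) 2.053e+05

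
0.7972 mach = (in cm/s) 2.714e+04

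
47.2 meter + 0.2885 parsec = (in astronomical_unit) 5.951e+04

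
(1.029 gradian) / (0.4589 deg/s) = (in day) 2.336e-05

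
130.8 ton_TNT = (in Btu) 5.187e+08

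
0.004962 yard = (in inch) 0.1786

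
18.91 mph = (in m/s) 8.454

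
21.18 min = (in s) 1271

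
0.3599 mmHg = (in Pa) 47.98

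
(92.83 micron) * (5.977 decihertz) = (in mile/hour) 0.0001241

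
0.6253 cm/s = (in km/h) 0.02251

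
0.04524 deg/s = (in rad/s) 0.0007896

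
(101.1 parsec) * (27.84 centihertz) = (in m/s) 8.685e+17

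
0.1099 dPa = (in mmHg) 8.243e-05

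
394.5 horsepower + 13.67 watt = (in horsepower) 394.5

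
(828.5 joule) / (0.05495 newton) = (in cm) 1.508e+06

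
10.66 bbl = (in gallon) 447.7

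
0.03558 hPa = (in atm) 3.511e-05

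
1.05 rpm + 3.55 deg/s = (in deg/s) 9.85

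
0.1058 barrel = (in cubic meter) 0.01682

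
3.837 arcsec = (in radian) 1.86e-05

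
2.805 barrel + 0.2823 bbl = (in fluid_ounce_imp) 1.728e+04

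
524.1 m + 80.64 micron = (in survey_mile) 0.3257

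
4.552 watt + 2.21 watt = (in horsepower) 0.009068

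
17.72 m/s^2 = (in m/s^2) 17.72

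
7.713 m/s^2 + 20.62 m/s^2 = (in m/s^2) 28.33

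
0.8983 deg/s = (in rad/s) 0.01568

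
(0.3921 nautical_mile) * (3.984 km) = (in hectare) 289.3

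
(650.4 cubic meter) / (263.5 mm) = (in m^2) 2468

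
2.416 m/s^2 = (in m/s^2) 2.416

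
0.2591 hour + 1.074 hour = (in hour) 1.333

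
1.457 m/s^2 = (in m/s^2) 1.457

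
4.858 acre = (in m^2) 1.966e+04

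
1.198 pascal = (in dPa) 11.98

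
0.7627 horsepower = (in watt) 568.7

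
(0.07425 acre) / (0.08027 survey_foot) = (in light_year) 1.298e-12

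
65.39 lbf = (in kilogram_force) 29.66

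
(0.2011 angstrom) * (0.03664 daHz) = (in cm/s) 7.368e-10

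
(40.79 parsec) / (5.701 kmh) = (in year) 2.52e+10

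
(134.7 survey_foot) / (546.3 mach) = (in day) 2.555e-09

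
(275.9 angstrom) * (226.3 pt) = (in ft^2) 2.371e-08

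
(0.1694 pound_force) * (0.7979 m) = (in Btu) 0.0005699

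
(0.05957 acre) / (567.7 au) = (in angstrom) 0.02839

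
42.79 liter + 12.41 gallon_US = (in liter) 89.77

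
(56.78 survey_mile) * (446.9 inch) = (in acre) 256.3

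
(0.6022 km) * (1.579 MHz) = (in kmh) 3.423e+09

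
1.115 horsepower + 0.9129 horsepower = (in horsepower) 2.028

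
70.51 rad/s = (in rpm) 673.3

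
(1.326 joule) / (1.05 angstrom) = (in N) 1.263e+10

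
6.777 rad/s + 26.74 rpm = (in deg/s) 548.7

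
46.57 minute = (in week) 0.00462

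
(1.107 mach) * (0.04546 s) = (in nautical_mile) 0.009252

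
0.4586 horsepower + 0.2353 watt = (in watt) 342.2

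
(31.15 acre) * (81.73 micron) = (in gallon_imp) 2266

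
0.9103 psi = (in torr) 47.08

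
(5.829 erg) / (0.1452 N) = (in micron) 4.014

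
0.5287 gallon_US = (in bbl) 0.01259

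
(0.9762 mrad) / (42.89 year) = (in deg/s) 4.135e-11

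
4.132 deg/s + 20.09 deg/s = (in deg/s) 24.22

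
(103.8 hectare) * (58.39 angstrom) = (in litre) 6.061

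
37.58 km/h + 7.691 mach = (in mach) 7.722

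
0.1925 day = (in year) 0.0005274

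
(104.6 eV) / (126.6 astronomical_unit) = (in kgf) 9.023e-32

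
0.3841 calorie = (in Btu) 0.001523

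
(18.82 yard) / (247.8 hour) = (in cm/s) 0.001929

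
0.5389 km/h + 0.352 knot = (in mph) 0.7399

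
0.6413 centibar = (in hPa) 6.413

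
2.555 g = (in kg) 0.002555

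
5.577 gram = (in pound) 0.0123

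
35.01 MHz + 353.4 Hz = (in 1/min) 2.101e+09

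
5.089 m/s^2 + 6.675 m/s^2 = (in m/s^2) 11.76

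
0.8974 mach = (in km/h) 1100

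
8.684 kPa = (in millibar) 86.84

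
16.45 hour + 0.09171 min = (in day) 0.6855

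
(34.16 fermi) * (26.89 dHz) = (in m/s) 9.186e-14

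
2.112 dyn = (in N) 2.112e-05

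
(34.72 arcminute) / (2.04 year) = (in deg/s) 8.995e-09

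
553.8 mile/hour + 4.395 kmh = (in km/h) 895.6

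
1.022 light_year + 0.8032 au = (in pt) 2.741e+19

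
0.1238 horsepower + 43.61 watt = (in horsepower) 0.1823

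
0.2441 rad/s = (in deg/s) 13.99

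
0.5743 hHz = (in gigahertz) 5.743e-08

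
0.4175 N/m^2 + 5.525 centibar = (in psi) 0.8014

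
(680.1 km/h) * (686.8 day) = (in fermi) 1.121e+25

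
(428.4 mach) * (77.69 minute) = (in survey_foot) 2.231e+09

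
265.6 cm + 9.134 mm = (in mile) 0.001656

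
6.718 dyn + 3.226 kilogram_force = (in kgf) 3.226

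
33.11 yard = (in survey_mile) 0.01881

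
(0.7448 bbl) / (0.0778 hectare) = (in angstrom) 1.522e+06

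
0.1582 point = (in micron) 55.81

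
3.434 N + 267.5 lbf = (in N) 1193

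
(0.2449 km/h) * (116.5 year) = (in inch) 9.84e+09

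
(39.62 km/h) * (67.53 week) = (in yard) 4.916e+08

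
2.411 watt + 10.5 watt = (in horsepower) 0.01731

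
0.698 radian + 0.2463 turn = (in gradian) 143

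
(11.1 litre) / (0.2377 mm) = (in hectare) 0.00467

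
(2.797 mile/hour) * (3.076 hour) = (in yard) 1.514e+04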